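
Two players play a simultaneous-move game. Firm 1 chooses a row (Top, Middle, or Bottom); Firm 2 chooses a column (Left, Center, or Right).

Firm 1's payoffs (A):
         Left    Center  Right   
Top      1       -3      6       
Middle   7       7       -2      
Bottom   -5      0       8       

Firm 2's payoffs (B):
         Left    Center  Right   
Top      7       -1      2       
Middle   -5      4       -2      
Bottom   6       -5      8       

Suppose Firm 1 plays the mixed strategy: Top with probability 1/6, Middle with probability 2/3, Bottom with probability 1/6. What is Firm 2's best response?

Center

Compute Firm 2's expected payoff from each pure strategy against the given mix.
Left: (1/6)·7 + (2/3)·(-5) + (1/6)·6 = -7/6
Center: (1/6)·(-1) + (2/3)·4 + (1/6)·(-5) = 5/3
Right: (1/6)·2 + (2/3)·(-2) + (1/6)·8 = 1/3
Highest expected payoff is 5/3, from Center.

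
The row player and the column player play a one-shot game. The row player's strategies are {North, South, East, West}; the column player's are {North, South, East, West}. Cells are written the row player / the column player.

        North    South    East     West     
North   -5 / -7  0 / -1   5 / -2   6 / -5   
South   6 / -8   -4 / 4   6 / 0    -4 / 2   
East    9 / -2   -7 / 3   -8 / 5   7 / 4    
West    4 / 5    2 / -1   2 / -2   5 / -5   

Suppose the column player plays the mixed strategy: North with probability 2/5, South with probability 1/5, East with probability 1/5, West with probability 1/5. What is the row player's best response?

West

Compute the row player's expected payoff from each pure strategy against the given mix.
North: (2/5)·(-5) + (1/5)·0 + (1/5)·5 + (1/5)·6 = 1/5
South: (2/5)·6 + (1/5)·(-4) + (1/5)·6 + (1/5)·(-4) = 2
East: (2/5)·9 + (1/5)·(-7) + (1/5)·(-8) + (1/5)·7 = 2
West: (2/5)·4 + (1/5)·2 + (1/5)·2 + (1/5)·5 = 17/5
Highest expected payoff is 17/5, from West.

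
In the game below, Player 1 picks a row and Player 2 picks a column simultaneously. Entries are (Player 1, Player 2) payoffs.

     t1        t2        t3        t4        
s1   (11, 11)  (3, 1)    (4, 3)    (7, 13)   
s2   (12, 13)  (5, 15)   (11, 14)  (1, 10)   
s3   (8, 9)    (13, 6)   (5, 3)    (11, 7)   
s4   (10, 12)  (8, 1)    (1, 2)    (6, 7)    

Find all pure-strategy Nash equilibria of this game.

Find each player's best response to every opponent strategy; NE are the intersections.
Player 1's best responses — vs t1: s2 (payoff 12); vs t2: s3 (payoff 13); vs t3: s2 (payoff 11); vs t4: s3 (payoff 11).
Player 2's best responses — vs s1: t4 (payoff 13); vs s2: t2 (payoff 15); vs s3: t1 (payoff 9); vs s4: t1 (payoff 12).
No cell has both players best-responding. For instance, Player 1's best reply to t1 is s2, but against s2 Player 2 prefers t2 over t1.

There is no pure-strategy Nash equilibrium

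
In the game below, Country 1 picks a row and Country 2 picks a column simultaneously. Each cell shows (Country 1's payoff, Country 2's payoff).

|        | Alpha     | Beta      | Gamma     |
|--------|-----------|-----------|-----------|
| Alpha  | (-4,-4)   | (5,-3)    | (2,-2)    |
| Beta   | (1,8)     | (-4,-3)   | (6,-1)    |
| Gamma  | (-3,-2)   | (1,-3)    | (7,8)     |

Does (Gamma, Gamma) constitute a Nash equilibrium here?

Yes

Holding Country 2 at Gamma: Country 1 gets 7 from Gamma, versus 2 from Alpha, 6 from Beta. No profitable deviation for Country 1.
Holding Country 1 at Gamma: Country 2 gets 8 from Gamma, versus -2 from Alpha, -3 from Beta. No profitable deviation for Country 2 either.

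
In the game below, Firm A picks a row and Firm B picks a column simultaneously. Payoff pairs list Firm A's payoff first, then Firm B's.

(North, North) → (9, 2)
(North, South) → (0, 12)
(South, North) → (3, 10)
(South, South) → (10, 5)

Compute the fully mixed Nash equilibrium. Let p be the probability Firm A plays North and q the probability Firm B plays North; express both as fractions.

p = 1/3, q = 5/8

Each player's mixing probability is pinned down by making the *other* player indifferent.
Firm B indifferent between North and South: p·2 + (1−p)·10 = p·12 + (1−p)·5 ⟹ 10 + (-8)p = 5 + 7p ⟹ p = 1/3.
Firm A indifferent between North and South: q·9 + (1−q)·0 = q·3 + (1−q)·10 ⟹ 0 + 9q = 10 + (-7)q ⟹ q = 5/8.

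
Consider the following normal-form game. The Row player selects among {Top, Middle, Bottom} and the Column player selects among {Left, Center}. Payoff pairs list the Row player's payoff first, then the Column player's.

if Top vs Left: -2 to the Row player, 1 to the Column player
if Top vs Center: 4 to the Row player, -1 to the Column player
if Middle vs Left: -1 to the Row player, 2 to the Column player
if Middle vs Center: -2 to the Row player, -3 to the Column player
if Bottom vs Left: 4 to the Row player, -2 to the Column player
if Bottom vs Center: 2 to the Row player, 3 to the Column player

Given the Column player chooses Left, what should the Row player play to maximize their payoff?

Bottom

With the Column player fixed at Left, the Row player's payoffs are: Top → -2, Middle → -1, Bottom → 4.
The maximum is 4, achieved by Bottom.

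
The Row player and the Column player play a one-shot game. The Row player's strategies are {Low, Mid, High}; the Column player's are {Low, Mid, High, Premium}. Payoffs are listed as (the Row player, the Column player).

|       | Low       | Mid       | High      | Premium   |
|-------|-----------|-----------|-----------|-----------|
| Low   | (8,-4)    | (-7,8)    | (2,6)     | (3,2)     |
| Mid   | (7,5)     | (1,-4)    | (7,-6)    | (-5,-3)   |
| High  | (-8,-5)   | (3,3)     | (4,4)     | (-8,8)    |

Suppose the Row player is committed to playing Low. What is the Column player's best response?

Mid

With the Row player fixed at Low, the Column player's payoffs are: Low → -4, Mid → 8, High → 6, Premium → 2.
The maximum is 8, achieved by Mid.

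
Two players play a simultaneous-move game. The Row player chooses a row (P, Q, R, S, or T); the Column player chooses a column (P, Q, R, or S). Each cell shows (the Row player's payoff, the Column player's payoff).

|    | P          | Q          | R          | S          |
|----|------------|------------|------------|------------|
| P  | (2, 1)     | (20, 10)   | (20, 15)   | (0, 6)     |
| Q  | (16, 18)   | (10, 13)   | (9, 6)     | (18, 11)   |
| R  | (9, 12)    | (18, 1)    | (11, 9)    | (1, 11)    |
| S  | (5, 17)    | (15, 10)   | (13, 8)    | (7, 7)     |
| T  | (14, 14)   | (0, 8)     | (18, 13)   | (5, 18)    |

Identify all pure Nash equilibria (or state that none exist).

Check mutual best responses: a cell is a NE iff neither player can gain by unilaterally deviating.
The Row player's best responses — vs P: Q (payoff 16); vs Q: P (payoff 20); vs R: P (payoff 20); vs S: Q (payoff 18).
The Column player's best responses — vs P: R (payoff 15); vs Q: P (payoff 18); vs R: P (payoff 12); vs S: P (payoff 17); vs T: S (payoff 18).
Mutual best responses occur at (P, R) and (Q, P); at each, neither player gains by switching.

(P, R) and (Q, P)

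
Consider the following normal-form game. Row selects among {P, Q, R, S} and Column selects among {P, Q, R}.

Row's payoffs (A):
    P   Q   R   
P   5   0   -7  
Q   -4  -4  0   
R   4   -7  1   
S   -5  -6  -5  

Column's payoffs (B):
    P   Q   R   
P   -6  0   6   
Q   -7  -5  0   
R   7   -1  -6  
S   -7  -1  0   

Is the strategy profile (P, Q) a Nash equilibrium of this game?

Holding Column at Q: Row gets 0 from P, versus -4 from Q, -7 from R, -6 from S. No profitable deviation for Row.
Holding Row at P: Column gets 0 from Q but could get 6 by switching to R. Column has a profitable deviation.

No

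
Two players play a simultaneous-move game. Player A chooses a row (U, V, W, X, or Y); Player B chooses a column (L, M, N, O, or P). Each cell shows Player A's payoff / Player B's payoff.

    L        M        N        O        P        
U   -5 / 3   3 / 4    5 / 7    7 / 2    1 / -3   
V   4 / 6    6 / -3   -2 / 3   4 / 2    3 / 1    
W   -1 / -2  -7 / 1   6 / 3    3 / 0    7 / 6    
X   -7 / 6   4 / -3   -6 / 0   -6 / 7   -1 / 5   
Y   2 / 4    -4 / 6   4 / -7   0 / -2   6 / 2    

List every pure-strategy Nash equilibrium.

A profile is a Nash equilibrium when each player is best-responding to the other.
Player A's best responses — vs L: V (payoff 4); vs M: V (payoff 6); vs N: W (payoff 6); vs O: U (payoff 7); vs P: W (payoff 7).
Player B's best responses — vs U: N (payoff 7); vs V: L (payoff 6); vs W: P (payoff 6); vs X: O (payoff 7); vs Y: M (payoff 6).
Mutual best responses occur at (V, L) and (W, P); at each, neither player gains by switching.

(V, L) and (W, P)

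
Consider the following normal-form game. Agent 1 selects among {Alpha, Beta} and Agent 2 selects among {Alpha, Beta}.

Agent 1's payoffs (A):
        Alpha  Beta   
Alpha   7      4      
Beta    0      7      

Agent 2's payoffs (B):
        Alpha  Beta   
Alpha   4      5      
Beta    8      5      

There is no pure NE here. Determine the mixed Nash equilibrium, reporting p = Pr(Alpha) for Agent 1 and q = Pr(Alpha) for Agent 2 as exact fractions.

In a mixed NE each player is indifferent between their pure strategies, so the opponent's mix sets the indifference.
Agent 2 indifferent between Alpha and Beta: p·4 + (1−p)·8 = p·5 + (1−p)·5 ⟹ 8 + (-4)p = 5 + 0p ⟹ p = 3/4.
Agent 1 indifferent between Alpha and Beta: q·7 + (1−q)·4 = q·0 + (1−q)·7 ⟹ 4 + 3q = 7 + (-7)q ⟹ q = 3/10.

p = 3/4, q = 3/10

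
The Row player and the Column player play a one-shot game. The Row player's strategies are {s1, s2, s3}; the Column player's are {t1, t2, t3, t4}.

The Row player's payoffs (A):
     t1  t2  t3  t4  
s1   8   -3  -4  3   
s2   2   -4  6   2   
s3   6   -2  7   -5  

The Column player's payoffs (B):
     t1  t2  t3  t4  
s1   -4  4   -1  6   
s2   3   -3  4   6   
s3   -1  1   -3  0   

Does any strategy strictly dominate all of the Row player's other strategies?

Check whether one of the Row player's strategies beats all alternatives regardless of what the opponent does.
s1 is not dominant: against t2, s3 gives -2 > -3.
s2 is not dominant: against t1, s1 gives 8 > 2.
s3 is not dominant: against t1, s1 gives 8 > 6.
No single strategy is best against every opponent action.

None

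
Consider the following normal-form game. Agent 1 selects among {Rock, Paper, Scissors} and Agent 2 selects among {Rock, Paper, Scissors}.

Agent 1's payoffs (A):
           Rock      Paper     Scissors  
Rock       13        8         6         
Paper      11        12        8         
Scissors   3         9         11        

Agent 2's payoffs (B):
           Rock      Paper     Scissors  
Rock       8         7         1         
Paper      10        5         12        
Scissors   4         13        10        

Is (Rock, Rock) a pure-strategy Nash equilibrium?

Yes

Holding Agent 2 at Rock: Agent 1 gets 13 from Rock, versus 11 from Paper, 3 from Scissors. No profitable deviation for Agent 1.
Holding Agent 1 at Rock: Agent 2 gets 8 from Rock, versus 7 from Paper, 1 from Scissors. No profitable deviation for Agent 2 either.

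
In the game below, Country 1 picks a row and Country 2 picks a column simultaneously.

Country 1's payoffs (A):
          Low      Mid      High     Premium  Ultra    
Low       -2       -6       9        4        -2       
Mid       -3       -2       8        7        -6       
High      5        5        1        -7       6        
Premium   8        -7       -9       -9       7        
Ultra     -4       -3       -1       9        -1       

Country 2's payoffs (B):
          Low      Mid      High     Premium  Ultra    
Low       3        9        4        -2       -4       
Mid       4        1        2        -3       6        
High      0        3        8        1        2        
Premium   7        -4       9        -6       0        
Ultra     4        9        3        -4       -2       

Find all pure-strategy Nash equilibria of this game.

Find each player's best response to every opponent strategy; NE are the intersections.
Country 1's best responses — vs Low: Premium (payoff 8); vs Mid: High (payoff 5); vs High: Low (payoff 9); vs Premium: Ultra (payoff 9); vs Ultra: Premium (payoff 7).
Country 2's best responses — vs Low: Mid (payoff 9); vs Mid: Ultra (payoff 6); vs High: High (payoff 8); vs Premium: High (payoff 9); vs Ultra: Mid (payoff 9).
No cell has both players best-responding. For instance, Country 1's best reply to Premium is Ultra, but against Ultra Country 2 prefers Mid over Premium.

None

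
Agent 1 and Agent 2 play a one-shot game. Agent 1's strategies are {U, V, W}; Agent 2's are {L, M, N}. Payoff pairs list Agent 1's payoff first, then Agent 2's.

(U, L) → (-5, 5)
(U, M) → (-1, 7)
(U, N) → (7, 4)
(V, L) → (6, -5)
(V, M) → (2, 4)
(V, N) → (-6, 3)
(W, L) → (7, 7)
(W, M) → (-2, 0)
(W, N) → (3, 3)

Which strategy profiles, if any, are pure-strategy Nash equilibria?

Find each player's best response to every opponent strategy; NE are the intersections.
Agent 1's best responses — vs L: W (payoff 7); vs M: V (payoff 2); vs N: U (payoff 7).
Agent 2's best responses — vs U: M (payoff 7); vs V: M (payoff 4); vs W: L (payoff 7).
Mutual best responses occur at (V, M) and (W, L); at each, neither player gains by switching.

(V, M) and (W, L)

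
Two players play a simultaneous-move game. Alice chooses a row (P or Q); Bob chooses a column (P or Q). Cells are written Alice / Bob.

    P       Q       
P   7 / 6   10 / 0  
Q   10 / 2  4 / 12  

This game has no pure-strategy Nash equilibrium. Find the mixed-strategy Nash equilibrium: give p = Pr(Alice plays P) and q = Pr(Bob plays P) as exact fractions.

p = 5/8, q = 2/3

In a mixed NE each player is indifferent between their pure strategies, so the opponent's mix sets the indifference.
Bob indifferent between P and Q: p·6 + (1−p)·2 = p·0 + (1−p)·12 ⟹ 2 + 4p = 12 + (-12)p ⟹ p = 5/8.
Alice indifferent between P and Q: q·7 + (1−q)·10 = q·10 + (1−q)·4 ⟹ 10 + (-3)q = 4 + 6q ⟹ q = 2/3.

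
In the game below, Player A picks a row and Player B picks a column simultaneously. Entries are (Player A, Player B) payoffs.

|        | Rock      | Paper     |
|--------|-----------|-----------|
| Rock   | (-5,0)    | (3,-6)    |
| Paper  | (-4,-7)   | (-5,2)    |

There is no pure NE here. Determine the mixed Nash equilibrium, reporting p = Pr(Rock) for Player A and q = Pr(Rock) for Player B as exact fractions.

p = 3/5, q = 8/9

Each player's mixing probability is pinned down by making the *other* player indifferent.
Player B indifferent between Rock and Paper: p·0 + (1−p)·(-7) = p·(-6) + (1−p)·2 ⟹ (-7) + 7p = 2 + (-8)p ⟹ p = 3/5.
Player A indifferent between Rock and Paper: q·(-5) + (1−q)·3 = q·(-4) + (1−q)·(-5) ⟹ 3 + (-8)q = (-5) + 1q ⟹ q = 8/9.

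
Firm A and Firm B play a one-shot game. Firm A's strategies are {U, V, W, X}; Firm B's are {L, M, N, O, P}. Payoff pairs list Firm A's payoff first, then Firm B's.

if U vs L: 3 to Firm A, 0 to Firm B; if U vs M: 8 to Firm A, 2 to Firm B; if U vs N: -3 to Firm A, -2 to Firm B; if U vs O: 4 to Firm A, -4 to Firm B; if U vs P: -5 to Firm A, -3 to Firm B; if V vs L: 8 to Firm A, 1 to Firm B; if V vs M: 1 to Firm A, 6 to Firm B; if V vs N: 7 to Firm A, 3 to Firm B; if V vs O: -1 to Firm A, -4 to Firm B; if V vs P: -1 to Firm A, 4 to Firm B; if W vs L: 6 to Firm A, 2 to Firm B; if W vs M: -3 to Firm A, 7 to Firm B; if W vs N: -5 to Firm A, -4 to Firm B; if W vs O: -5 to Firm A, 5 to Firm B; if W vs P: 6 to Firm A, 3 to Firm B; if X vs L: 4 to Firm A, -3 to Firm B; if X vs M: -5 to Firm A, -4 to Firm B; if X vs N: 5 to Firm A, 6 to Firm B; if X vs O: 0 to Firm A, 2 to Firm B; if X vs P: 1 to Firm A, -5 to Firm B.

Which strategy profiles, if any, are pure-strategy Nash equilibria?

Check mutual best responses: a cell is a NE iff neither player can gain by unilaterally deviating.
Firm A's best responses — vs L: V (payoff 8); vs M: U (payoff 8); vs N: V (payoff 7); vs O: U (payoff 4); vs P: W (payoff 6).
Firm B's best responses — vs U: M (payoff 2); vs V: M (payoff 6); vs W: M (payoff 7); vs X: N (payoff 6).
The only mutual best response is (U, M); neither player gains by switching there.

(U, M)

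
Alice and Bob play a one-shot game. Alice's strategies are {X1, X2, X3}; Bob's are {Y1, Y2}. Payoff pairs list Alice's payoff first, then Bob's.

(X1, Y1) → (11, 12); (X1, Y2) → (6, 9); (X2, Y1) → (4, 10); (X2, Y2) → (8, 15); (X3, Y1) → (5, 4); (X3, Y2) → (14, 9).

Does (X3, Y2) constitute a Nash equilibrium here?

Holding Bob at Y2: Alice gets 14 from X3, versus 6 from X1, 8 from X2. No profitable deviation for Alice.
Holding Alice at X3: Bob gets 9 from Y2, versus 4 from Y1. No profitable deviation for Bob either.

Yes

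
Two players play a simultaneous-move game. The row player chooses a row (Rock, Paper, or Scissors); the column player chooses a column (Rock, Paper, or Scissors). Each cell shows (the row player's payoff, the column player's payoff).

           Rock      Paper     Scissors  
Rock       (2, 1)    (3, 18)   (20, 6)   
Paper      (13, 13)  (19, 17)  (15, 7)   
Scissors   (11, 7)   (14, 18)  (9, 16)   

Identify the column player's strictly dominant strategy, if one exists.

Paper

A strategy is strictly dominant if it gives the column player a strictly higher payoff than every other strategy, against every choice by the opponent.
Paper strictly dominates: vs Rock: 18 > each of {1, 6}; vs Paper: 17 > each of {13, 7}; vs Scissors: 18 > each of {7, 16}.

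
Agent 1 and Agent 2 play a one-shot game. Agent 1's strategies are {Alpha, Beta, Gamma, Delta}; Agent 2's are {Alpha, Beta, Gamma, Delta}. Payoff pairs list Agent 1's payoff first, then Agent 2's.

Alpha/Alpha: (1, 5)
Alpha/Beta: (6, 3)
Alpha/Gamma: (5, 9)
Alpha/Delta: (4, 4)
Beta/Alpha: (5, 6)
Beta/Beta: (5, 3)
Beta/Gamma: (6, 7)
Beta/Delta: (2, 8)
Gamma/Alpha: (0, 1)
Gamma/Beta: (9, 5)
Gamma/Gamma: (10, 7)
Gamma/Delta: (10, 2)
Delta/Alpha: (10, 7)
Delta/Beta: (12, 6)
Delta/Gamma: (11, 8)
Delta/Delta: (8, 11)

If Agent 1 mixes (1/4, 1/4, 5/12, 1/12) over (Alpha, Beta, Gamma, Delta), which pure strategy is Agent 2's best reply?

Gamma

Agent 2's best reply maximizes expected payoff against the mix.
Alpha: (1/4)·5 + (1/4)·6 + (5/12)·1 + (1/12)·7 = 15/4
Beta: (1/4)·3 + (1/4)·3 + (5/12)·5 + (1/12)·6 = 49/12
Gamma: (1/4)·9 + (1/4)·7 + (5/12)·7 + (1/12)·8 = 91/12
Delta: (1/4)·4 + (1/4)·8 + (5/12)·2 + (1/12)·11 = 19/4
Highest expected payoff is 91/12, from Gamma.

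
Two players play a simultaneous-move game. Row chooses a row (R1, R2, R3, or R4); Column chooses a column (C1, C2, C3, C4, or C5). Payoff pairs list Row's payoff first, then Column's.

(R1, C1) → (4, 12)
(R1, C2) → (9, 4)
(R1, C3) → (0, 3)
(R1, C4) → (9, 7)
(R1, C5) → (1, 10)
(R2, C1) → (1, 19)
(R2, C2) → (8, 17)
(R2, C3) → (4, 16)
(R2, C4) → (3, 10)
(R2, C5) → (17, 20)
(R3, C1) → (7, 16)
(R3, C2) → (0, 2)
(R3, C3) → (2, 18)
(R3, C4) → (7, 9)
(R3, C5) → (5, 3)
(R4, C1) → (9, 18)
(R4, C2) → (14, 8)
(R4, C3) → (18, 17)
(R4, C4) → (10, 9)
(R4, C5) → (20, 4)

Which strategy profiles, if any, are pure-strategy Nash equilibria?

(R4, C1)

Check mutual best responses: a cell is a NE iff neither player can gain by unilaterally deviating.
Row's best responses — vs C1: R4 (payoff 9); vs C2: R4 (payoff 14); vs C3: R4 (payoff 18); vs C4: R4 (payoff 10); vs C5: R4 (payoff 20).
Column's best responses — vs R1: C1 (payoff 12); vs R2: C5 (payoff 20); vs R3: C3 (payoff 18); vs R4: C1 (payoff 18).
The only mutual best response is (R4, C1); neither player gains by switching there.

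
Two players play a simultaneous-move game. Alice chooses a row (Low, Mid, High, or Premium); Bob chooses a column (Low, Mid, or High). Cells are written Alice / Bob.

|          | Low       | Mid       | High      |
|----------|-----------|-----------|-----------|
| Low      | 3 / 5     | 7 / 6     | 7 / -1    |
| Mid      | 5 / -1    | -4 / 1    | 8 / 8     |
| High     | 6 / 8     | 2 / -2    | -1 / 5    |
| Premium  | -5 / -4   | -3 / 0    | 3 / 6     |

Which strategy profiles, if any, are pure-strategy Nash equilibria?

A profile is a Nash equilibrium when each player is best-responding to the other.
Alice's best responses — vs Low: High (payoff 6); vs Mid: Low (payoff 7); vs High: Mid (payoff 8).
Bob's best responses — vs Low: Mid (payoff 6); vs Mid: High (payoff 8); vs High: Low (payoff 8); vs Premium: High (payoff 6).
Mutual best responses occur at (Low, Mid), (Mid, High), and (High, Low); at each, neither player gains by switching.

(Low, Mid), (Mid, High), and (High, Low)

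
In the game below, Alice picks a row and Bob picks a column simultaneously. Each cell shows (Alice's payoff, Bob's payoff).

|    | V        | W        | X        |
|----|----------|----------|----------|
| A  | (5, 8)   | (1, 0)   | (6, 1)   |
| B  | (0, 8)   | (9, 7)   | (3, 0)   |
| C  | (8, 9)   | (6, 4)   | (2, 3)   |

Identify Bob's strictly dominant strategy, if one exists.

V

A strategy is strictly dominant if it gives Bob a strictly higher payoff than every other strategy, against every choice by the opponent.
V strictly dominates: vs A: 8 > each of {0, 1}; vs B: 8 > each of {7, 0}; vs C: 9 > each of {4, 3}.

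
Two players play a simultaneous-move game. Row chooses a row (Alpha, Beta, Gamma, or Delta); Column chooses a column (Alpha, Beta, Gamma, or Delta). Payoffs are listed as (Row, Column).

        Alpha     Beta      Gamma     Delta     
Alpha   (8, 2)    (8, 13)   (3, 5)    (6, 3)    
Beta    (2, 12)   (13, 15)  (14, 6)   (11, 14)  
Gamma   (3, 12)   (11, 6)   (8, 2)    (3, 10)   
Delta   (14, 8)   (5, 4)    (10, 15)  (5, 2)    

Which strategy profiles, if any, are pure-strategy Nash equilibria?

(Beta, Beta)

Find each player's best response to every opponent strategy; NE are the intersections.
Row's best responses — vs Alpha: Delta (payoff 14); vs Beta: Beta (payoff 13); vs Gamma: Beta (payoff 14); vs Delta: Beta (payoff 11).
Column's best responses — vs Alpha: Beta (payoff 13); vs Beta: Beta (payoff 15); vs Gamma: Alpha (payoff 12); vs Delta: Gamma (payoff 15).
The only mutual best response is (Beta, Beta); neither player gains by switching there.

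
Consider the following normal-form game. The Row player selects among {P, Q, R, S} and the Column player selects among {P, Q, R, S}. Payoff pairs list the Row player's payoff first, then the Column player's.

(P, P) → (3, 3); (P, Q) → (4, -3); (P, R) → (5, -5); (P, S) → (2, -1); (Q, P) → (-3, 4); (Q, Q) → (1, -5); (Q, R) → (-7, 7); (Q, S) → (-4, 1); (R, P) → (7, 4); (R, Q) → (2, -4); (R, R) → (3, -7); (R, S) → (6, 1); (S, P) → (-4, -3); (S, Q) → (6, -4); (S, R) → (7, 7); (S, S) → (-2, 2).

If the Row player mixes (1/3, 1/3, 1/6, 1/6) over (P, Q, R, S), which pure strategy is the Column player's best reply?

P

Compute the Column player's expected payoff from each pure strategy against the given mix.
P: (1/3)·3 + (1/3)·4 + (1/6)·4 + (1/6)·(-3) = 5/2
Q: (1/3)·(-3) + (1/3)·(-5) + (1/6)·(-4) + (1/6)·(-4) = -4
R: (1/3)·(-5) + (1/3)·7 + (1/6)·(-7) + (1/6)·7 = 2/3
S: (1/3)·(-1) + (1/3)·1 + (1/6)·1 + (1/6)·2 = 1/2
Highest expected payoff is 5/2, from P.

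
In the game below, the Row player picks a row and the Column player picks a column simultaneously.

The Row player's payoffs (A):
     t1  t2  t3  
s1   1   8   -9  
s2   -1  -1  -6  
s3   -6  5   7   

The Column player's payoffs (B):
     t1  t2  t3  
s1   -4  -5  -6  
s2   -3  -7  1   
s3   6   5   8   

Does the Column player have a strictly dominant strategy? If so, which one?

A strategy is strictly dominant if it gives the Column player a strictly higher payoff than every other strategy, against every choice by the opponent.
t1 is not dominant: against s2, t3 gives 1 > -3.
t2 is not dominant: against s1, t1 gives -4 > -5.
t3 is not dominant: against s1, t1 gives -4 > -6.
No single strategy is best against every opponent action.

No strictly dominant strategy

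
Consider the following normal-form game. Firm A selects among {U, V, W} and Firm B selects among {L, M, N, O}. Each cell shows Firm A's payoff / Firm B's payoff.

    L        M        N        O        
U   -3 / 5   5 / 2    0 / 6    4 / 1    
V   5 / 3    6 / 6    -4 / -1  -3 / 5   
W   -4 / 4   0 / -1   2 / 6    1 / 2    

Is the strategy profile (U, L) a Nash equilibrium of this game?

No

Holding Firm B at L: Firm A gets -3 from U but could get 5 by switching to V. Firm A has a profitable deviation.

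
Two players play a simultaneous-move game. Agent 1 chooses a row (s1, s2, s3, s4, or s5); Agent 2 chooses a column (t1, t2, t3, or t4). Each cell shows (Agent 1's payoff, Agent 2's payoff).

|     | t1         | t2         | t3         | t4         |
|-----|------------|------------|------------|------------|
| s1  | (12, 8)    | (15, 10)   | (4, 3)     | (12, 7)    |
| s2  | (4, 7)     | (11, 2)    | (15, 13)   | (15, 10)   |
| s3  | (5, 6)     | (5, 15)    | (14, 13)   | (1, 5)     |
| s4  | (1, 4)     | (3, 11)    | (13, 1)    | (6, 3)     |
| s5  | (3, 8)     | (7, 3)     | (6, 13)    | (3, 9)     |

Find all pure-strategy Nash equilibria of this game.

(s1, t2) and (s2, t3)

A profile is a Nash equilibrium when each player is best-responding to the other.
Agent 1's best responses — vs t1: s1 (payoff 12); vs t2: s1 (payoff 15); vs t3: s2 (payoff 15); vs t4: s2 (payoff 15).
Agent 2's best responses — vs s1: t2 (payoff 10); vs s2: t3 (payoff 13); vs s3: t2 (payoff 15); vs s4: t2 (payoff 11); vs s5: t3 (payoff 13).
Mutual best responses occur at (s1, t2) and (s2, t3); at each, neither player gains by switching.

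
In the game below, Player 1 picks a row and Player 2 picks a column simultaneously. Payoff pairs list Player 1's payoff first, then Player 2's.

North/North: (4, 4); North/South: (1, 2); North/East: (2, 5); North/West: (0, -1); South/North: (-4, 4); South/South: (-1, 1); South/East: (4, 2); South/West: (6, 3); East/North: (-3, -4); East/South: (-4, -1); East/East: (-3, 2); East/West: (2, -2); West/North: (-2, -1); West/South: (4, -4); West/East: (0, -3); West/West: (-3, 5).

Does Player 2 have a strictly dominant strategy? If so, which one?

Check whether one of Player 2's strategies beats all alternatives regardless of what the opponent does.
North is not dominant: against North, East gives 5 > 4.
South is not dominant: against North, North gives 4 > 2.
East is not dominant: against South, North gives 4 > 2.
West is not dominant: against North, North gives 4 > -1.
No single strategy is best against every opponent action.

No strictly dominant strategy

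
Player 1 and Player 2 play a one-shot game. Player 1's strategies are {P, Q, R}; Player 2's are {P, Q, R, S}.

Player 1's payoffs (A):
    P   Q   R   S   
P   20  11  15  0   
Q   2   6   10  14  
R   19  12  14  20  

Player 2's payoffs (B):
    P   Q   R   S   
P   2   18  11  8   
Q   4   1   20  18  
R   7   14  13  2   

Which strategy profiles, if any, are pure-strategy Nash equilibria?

(R, Q)

Check mutual best responses: a cell is a NE iff neither player can gain by unilaterally deviating.
Player 1's best responses — vs P: P (payoff 20); vs Q: R (payoff 12); vs R: P (payoff 15); vs S: R (payoff 20).
Player 2's best responses — vs P: Q (payoff 18); vs Q: R (payoff 20); vs R: Q (payoff 14).
The only mutual best response is (R, Q); neither player gains by switching there.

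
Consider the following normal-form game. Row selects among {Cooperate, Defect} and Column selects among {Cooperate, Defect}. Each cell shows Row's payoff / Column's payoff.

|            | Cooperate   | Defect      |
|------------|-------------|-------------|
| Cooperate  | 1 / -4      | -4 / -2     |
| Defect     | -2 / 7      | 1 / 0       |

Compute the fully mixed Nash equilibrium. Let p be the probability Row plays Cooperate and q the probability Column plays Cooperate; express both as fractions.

p = 7/9, q = 5/8

In a mixed NE each player is indifferent between their pure strategies, so the opponent's mix sets the indifference.
Column indifferent between Cooperate and Defect: p·(-4) + (1−p)·7 = p·(-2) + (1−p)·0 ⟹ 7 + (-11)p = 0 + (-2)p ⟹ p = 7/9.
Row indifferent between Cooperate and Defect: q·1 + (1−q)·(-4) = q·(-2) + (1−q)·1 ⟹ (-4) + 5q = 1 + (-3)q ⟹ q = 5/8.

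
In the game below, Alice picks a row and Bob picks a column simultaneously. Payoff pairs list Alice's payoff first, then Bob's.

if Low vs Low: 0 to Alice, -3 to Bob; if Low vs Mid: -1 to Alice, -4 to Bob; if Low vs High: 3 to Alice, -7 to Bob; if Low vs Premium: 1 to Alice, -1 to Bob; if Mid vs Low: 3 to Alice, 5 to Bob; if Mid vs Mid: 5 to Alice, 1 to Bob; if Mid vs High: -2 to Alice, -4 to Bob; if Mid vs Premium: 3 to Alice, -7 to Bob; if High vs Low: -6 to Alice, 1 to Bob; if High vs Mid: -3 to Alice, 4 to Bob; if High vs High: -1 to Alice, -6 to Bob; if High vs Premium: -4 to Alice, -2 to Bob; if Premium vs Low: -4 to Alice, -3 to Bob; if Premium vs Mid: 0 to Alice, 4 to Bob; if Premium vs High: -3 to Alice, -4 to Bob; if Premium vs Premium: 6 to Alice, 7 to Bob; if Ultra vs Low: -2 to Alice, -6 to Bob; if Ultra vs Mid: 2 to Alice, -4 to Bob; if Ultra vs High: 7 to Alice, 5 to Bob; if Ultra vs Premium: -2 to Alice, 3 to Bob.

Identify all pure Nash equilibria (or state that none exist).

Find each player's best response to every opponent strategy; NE are the intersections.
Alice's best responses — vs Low: Mid (payoff 3); vs Mid: Mid (payoff 5); vs High: Ultra (payoff 7); vs Premium: Premium (payoff 6).
Bob's best responses — vs Low: Premium (payoff -1); vs Mid: Low (payoff 5); vs High: Mid (payoff 4); vs Premium: Premium (payoff 7); vs Ultra: High (payoff 5).
Mutual best responses occur at (Mid, Low), (Premium, Premium), and (Ultra, High); at each, neither player gains by switching.

(Mid, Low), (Premium, Premium), and (Ultra, High)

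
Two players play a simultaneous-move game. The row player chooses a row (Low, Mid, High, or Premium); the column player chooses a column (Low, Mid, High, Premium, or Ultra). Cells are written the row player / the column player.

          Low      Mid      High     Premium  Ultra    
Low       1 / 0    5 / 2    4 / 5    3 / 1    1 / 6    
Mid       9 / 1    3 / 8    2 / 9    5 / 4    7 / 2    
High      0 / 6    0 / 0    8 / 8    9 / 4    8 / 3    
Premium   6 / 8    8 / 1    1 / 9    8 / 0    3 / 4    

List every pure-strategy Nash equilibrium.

A profile is a Nash equilibrium when each player is best-responding to the other.
The row player's best responses — vs Low: Mid (payoff 9); vs Mid: Premium (payoff 8); vs High: High (payoff 8); vs Premium: High (payoff 9); vs Ultra: High (payoff 8).
The column player's best responses — vs Low: Ultra (payoff 6); vs Mid: High (payoff 9); vs High: High (payoff 8); vs Premium: High (payoff 9).
The only mutual best response is (High, High); neither player gains by switching there.

(High, High)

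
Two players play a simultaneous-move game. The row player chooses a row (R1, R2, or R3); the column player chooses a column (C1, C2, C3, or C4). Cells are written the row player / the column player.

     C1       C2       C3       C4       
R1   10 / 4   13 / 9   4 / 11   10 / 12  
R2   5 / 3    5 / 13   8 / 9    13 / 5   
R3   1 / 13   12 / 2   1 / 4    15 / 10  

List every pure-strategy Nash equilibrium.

Check mutual best responses: a cell is a NE iff neither player can gain by unilaterally deviating.
The row player's best responses — vs C1: R1 (payoff 10); vs C2: R1 (payoff 13); vs C3: R2 (payoff 8); vs C4: R3 (payoff 15).
The column player's best responses — vs R1: C4 (payoff 12); vs R2: C2 (payoff 13); vs R3: C1 (payoff 13).
No cell has both players best-responding. For instance, the row player's best reply to C2 is R1, but against R1 the column player prefers C4 over C2.

There is no pure-strategy Nash equilibrium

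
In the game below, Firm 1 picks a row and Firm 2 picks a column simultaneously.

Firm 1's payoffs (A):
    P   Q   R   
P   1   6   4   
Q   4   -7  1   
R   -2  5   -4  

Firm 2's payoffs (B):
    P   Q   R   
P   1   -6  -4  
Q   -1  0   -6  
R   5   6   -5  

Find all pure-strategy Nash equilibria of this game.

Check mutual best responses: a cell is a NE iff neither player can gain by unilaterally deviating.
Firm 1's best responses — vs P: Q (payoff 4); vs Q: P (payoff 6); vs R: P (payoff 4).
Firm 2's best responses — vs P: P (payoff 1); vs Q: Q (payoff 0); vs R: Q (payoff 6).
No cell has both players best-responding. For instance, Firm 1's best reply to Q is P, but against P Firm 2 prefers P over Q.

No pure-strategy Nash equilibrium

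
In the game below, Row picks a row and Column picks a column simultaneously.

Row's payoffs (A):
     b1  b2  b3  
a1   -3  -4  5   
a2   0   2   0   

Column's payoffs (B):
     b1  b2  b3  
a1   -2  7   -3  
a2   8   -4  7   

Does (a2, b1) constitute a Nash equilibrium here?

Holding Column at b1: Row gets 0 from a2, versus -3 from a1. No profitable deviation for Row.
Holding Row at a2: Column gets 8 from b1, versus -4 from b2, 7 from b3. No profitable deviation for Column either.

Yes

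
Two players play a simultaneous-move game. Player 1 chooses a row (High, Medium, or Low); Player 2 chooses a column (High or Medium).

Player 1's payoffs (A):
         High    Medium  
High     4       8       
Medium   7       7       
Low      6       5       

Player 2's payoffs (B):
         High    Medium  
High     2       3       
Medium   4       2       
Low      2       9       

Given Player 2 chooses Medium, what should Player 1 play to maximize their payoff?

High

With Player 2 fixed at Medium, Player 1's payoffs are: High → 8, Medium → 7, Low → 5.
The maximum is 8, achieved by High.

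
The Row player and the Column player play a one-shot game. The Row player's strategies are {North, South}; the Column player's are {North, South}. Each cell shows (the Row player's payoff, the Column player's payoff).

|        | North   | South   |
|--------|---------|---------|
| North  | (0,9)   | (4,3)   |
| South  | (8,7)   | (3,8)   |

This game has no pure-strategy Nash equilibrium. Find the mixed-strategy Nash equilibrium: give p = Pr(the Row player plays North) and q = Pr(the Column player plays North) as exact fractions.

Each player's mixing probability is pinned down by making the *other* player indifferent.
The Column player indifferent between North and South: p·9 + (1−p)·7 = p·3 + (1−p)·8 ⟹ 7 + 2p = 8 + (-5)p ⟹ p = 1/7.
The Row player indifferent between North and South: q·0 + (1−q)·4 = q·8 + (1−q)·3 ⟹ 4 + (-4)q = 3 + 5q ⟹ q = 1/9.

p = 1/7, q = 1/9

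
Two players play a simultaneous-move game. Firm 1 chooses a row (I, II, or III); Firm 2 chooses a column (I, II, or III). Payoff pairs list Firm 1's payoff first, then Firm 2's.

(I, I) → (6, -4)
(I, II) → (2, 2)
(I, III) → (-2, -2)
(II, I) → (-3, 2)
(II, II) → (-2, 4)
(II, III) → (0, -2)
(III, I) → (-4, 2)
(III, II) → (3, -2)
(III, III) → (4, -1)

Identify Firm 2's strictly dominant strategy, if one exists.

No strictly dominant strategy

Check whether one of Firm 2's strategies beats all alternatives regardless of what the opponent does.
I is not dominant: against I, II gives 2 > -4.
II is not dominant: against III, I gives 2 > -2.
III is not dominant: against I, II gives 2 > -2.
No single strategy is best against every opponent action.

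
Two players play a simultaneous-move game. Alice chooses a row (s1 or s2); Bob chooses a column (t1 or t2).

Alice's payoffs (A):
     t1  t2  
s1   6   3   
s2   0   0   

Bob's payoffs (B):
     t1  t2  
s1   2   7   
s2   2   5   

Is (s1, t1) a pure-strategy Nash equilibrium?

Holding Bob at t1: Alice gets 6 from s1, versus 0 from s2. No profitable deviation for Alice.
Holding Alice at s1: Bob gets 2 from t1 but could get 7 by switching to t2. Bob has a profitable deviation.

No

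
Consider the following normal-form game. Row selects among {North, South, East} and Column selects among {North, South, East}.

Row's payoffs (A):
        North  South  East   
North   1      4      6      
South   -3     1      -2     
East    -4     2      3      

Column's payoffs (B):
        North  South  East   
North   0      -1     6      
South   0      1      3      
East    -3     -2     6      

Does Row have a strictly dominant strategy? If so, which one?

Check whether one of Row's strategies beats all alternatives regardless of what the opponent does.
North strictly dominates: vs North: 1 > each of {-3, -4}; vs South: 4 > each of {1, 2}; vs East: 6 > each of {-2, 3}.

North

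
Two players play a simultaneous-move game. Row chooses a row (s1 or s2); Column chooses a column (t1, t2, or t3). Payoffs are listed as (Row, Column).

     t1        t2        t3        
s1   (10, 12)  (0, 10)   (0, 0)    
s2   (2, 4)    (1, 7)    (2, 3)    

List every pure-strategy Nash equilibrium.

A profile is a Nash equilibrium when each player is best-responding to the other.
Row's best responses — vs t1: s1 (payoff 10); vs t2: s2 (payoff 1); vs t3: s2 (payoff 2).
Column's best responses — vs s1: t1 (payoff 12); vs s2: t2 (payoff 7).
Mutual best responses occur at (s1, t1) and (s2, t2); at each, neither player gains by switching.

(s1, t1) and (s2, t2)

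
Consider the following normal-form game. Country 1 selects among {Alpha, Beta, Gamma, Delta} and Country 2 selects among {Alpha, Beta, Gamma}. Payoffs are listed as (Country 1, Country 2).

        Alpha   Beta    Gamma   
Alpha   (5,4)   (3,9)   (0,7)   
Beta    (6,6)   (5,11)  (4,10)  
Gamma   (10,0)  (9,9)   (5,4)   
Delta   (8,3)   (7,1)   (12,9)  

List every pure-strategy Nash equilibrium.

Check mutual best responses: a cell is a NE iff neither player can gain by unilaterally deviating.
Country 1's best responses — vs Alpha: Gamma (payoff 10); vs Beta: Gamma (payoff 9); vs Gamma: Delta (payoff 12).
Country 2's best responses — vs Alpha: Beta (payoff 9); vs Beta: Beta (payoff 11); vs Gamma: Beta (payoff 9); vs Delta: Gamma (payoff 9).
Mutual best responses occur at (Gamma, Beta) and (Delta, Gamma); at each, neither player gains by switching.

(Gamma, Beta) and (Delta, Gamma)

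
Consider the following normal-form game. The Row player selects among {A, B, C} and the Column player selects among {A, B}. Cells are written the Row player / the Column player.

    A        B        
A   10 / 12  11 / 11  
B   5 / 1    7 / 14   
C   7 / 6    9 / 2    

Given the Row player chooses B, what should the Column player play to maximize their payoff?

With the Row player fixed at B, the Column player's payoffs are: A → 1, B → 14.
The maximum is 14, achieved by B.

B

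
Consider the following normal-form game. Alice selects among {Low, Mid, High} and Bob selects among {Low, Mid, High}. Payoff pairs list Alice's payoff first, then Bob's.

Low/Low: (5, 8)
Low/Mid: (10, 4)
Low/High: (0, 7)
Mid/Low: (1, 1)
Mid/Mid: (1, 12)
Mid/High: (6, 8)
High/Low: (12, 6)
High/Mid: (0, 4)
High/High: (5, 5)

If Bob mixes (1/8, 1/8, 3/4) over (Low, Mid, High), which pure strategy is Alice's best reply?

High

Compute Alice's expected payoff from each pure strategy against the given mix.
Low: (1/8)·5 + (1/8)·10 + (3/4)·0 = 15/8
Mid: (1/8)·1 + (1/8)·1 + (3/4)·6 = 19/4
High: (1/8)·12 + (1/8)·0 + (3/4)·5 = 21/4
Highest expected payoff is 21/4, from High.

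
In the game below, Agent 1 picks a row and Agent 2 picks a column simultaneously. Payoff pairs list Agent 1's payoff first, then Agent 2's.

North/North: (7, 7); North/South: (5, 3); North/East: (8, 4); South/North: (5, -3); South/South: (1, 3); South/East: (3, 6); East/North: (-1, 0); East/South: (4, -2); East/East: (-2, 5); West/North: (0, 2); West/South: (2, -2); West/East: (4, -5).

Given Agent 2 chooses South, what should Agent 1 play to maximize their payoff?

North

With Agent 2 fixed at South, Agent 1's payoffs are: North → 5, South → 1, East → 4, West → 2.
The maximum is 5, achieved by North.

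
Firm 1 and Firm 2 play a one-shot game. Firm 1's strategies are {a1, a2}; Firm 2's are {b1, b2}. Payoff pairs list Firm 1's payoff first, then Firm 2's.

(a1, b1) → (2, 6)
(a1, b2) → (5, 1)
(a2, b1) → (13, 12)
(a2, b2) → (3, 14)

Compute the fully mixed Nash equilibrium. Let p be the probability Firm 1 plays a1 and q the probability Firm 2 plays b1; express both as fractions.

In a mixed NE each player is indifferent between their pure strategies, so the opponent's mix sets the indifference.
Firm 2 indifferent between b1 and b2: p·6 + (1−p)·12 = p·1 + (1−p)·14 ⟹ 12 + (-6)p = 14 + (-13)p ⟹ p = 2/7.
Firm 1 indifferent between a1 and a2: q·2 + (1−q)·5 = q·13 + (1−q)·3 ⟹ 5 + (-3)q = 3 + 10q ⟹ q = 2/13.

p = 2/7, q = 2/13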